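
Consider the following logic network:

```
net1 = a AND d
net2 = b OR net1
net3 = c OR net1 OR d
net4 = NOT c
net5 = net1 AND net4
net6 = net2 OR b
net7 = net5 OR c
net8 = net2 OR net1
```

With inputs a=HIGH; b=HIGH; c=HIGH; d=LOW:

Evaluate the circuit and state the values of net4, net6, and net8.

net4 = LOW; net6 = HIGH; net8 = HIGH

net1 = a AND d = HIGH AND LOW = LOW
net2 = b OR net1 = HIGH OR LOW = HIGH
net4 = NOT c = NOT HIGH = LOW
net6 = net2 OR b = HIGH OR HIGH = HIGH
net8 = net2 OR net1 = HIGH OR LOW = HIGH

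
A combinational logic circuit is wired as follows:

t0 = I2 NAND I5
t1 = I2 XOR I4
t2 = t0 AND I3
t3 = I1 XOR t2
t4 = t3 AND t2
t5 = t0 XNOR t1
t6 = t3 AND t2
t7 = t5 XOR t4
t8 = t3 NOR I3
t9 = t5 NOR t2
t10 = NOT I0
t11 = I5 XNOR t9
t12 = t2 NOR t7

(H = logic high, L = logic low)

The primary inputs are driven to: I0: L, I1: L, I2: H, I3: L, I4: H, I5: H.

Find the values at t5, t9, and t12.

t5 = H  t9 = L  t12 = L

t0 = I2 NAND I5 = H NAND H = L
t1 = I2 XOR I4 = H XOR H = L
t2 = t0 AND I3 = L AND L = L
t3 = I1 XOR t2 = L XOR L = L
t4 = t3 AND t2 = L AND L = L
t5 = t0 XNOR t1 = L XNOR L = H
t7 = t5 XOR t4 = H XOR L = H
t9 = t5 NOR t2 = H NOR L = L
t12 = t2 NOR t7 = L NOR H = L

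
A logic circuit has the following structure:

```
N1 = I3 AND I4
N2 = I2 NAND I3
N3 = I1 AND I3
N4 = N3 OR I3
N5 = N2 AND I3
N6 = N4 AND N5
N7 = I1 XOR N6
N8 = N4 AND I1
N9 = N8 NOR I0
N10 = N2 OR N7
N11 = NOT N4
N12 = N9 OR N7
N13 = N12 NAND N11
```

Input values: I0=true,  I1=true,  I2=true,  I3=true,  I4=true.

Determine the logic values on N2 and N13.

N2 = false; N13 = true

N2 = I2 NAND I3 = true NAND true = false
N3 = I1 AND I3 = true AND true = true
N4 = N3 OR I3 = true OR true = true
N5 = N2 AND I3 = false AND true = false
N6 = N4 AND N5 = true AND false = false
N7 = I1 XOR N6 = true XOR false = true
N8 = N4 AND I1 = true AND true = true
N9 = N8 NOR I0 = true NOR true = false
N11 = NOT N4 = NOT true = false
N12 = N9 OR N7 = false OR true = true
N13 = N12 NAND N11 = true NAND false = true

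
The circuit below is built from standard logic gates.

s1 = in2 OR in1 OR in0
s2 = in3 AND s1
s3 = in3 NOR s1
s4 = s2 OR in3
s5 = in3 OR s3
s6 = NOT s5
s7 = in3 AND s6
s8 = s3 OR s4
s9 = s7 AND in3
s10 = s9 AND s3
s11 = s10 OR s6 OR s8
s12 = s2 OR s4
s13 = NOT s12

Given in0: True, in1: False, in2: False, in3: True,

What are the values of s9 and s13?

s1 = in2 OR in1 OR in0 = False OR False OR True = True
s2 = in3 AND s1 = True AND True = True
s3 = in3 NOR s1 = True NOR True = False
s4 = s2 OR in3 = True OR True = True
s5 = in3 OR s3 = True OR False = True
s6 = NOT s5 = NOT True = False
s7 = in3 AND s6 = True AND False = False
s9 = s7 AND in3 = False AND True = False
s12 = s2 OR s4 = True OR True = True
s13 = NOT s12 = NOT True = False

s9 = False; s13 = False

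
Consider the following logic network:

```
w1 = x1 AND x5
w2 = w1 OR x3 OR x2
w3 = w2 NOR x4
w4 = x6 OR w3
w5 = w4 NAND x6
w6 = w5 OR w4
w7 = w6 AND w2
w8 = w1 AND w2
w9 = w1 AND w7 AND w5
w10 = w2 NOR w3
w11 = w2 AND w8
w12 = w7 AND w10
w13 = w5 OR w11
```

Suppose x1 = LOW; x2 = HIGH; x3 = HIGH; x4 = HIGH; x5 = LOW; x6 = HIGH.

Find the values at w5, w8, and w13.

w1 = x1 AND x5 = LOW AND LOW = LOW
w2 = w1 OR x3 OR x2 = LOW OR HIGH OR HIGH = HIGH
w3 = w2 NOR x4 = HIGH NOR HIGH = LOW
w4 = x6 OR w3 = HIGH OR LOW = HIGH
w5 = w4 NAND x6 = HIGH NAND HIGH = LOW
w8 = w1 AND w2 = LOW AND HIGH = LOW
w11 = w2 AND w8 = HIGH AND LOW = LOW
w13 = w5 OR w11 = LOW OR LOW = LOW

w5 = LOW, w8 = LOW, w13 = LOW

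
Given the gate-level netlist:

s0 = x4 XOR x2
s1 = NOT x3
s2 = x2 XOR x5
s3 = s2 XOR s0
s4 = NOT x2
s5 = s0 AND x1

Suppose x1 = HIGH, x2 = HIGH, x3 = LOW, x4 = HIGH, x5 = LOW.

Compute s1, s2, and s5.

s0 = x4 XOR x2 = HIGH XOR HIGH = LOW
s1 = NOT x3 = NOT LOW = HIGH
s2 = x2 XOR x5 = HIGH XOR LOW = HIGH
s5 = s0 AND x1 = LOW AND HIGH = LOW

s1 = HIGH, s2 = HIGH, s5 = LOW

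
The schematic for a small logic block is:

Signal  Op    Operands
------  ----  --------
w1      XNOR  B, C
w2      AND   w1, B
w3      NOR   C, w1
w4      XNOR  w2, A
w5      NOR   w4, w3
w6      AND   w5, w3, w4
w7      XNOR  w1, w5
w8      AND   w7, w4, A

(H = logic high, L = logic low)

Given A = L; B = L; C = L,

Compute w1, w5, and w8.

w1 = H  w5 = L  w8 = L

w1 = B XNOR C = L XNOR L = H
w2 = w1 AND B = H AND L = L
w3 = C NOR w1 = L NOR H = L
w4 = w2 XNOR A = L XNOR L = H
w5 = w4 NOR w3 = H NOR L = L
w7 = w1 XNOR w5 = H XNOR L = L
w8 = w7 AND w4 AND A = L AND H AND L = L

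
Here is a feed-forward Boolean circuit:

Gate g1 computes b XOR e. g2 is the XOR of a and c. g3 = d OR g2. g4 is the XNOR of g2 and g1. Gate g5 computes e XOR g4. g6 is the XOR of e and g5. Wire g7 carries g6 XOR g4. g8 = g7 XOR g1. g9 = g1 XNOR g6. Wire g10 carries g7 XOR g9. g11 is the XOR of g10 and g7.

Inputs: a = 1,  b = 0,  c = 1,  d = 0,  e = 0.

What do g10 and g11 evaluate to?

g10 = 0; g11 = 0

g1 = b XOR e = 0 XOR 0 = 0
g2 = a XOR c = 1 XOR 1 = 0
g4 = g2 XNOR g1 = 0 XNOR 0 = 1
g5 = e XOR g4 = 0 XOR 1 = 1
g6 = e XOR g5 = 0 XOR 1 = 1
g7 = g6 XOR g4 = 1 XOR 1 = 0
g9 = g1 XNOR g6 = 0 XNOR 1 = 0
g10 = g7 XOR g9 = 0 XOR 0 = 0
g11 = g10 XOR g7 = 0 XOR 0 = 0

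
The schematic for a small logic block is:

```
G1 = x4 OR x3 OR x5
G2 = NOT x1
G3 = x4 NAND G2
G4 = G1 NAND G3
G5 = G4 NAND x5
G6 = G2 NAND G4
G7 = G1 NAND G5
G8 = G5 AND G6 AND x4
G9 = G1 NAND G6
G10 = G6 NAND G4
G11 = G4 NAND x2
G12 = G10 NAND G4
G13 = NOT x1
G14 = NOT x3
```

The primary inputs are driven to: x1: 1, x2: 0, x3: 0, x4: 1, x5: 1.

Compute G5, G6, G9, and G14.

G5 = 1  G6 = 1  G9 = 0  G14 = 1

G1 = x4 OR x3 OR x5 = 1 OR 0 OR 1 = 1
G2 = NOT x1 = NOT 1 = 0
G3 = x4 NAND G2 = 1 NAND 0 = 1
G4 = G1 NAND G3 = 1 NAND 1 = 0
G5 = G4 NAND x5 = 0 NAND 1 = 1
G6 = G2 NAND G4 = 0 NAND 0 = 1
G9 = G1 NAND G6 = 1 NAND 1 = 0
G14 = NOT x3 = NOT 0 = 1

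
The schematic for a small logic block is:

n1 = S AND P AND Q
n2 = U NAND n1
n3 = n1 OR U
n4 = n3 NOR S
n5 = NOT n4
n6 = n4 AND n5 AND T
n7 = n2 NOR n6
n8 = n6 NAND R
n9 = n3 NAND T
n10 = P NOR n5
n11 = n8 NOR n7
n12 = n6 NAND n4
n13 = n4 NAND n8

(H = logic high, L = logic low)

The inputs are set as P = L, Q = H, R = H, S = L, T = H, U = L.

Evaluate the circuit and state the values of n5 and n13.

n5 = L  n13 = L

n1 = S AND P AND Q = L AND L AND H = L
n3 = n1 OR U = L OR L = L
n4 = n3 NOR S = L NOR L = H
n5 = NOT n4 = NOT H = L
n6 = n4 AND n5 AND T = H AND L AND H = L
n8 = n6 NAND R = L NAND H = H
n13 = n4 NAND n8 = H NAND H = L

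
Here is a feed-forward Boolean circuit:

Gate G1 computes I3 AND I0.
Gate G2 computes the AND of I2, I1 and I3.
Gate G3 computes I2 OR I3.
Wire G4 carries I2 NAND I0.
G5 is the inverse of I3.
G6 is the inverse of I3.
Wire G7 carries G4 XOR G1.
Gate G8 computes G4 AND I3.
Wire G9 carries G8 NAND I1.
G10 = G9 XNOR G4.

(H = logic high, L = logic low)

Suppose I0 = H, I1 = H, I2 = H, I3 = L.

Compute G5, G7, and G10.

G1 = I3 AND I0 = L AND H = L
G4 = I2 NAND I0 = H NAND H = L
G5 = NOT I3 = NOT L = H
G7 = G4 XOR G1 = L XOR L = L
G8 = G4 AND I3 = L AND L = L
G9 = G8 NAND I1 = L NAND H = H
G10 = G9 XNOR G4 = H XNOR L = L

G5 = H  G7 = L  G10 = L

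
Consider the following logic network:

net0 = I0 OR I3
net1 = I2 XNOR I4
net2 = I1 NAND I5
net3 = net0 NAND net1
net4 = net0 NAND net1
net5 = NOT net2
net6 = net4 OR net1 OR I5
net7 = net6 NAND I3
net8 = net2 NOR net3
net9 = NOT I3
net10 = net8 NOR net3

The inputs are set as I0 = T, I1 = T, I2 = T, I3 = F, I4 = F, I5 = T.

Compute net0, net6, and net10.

net0 = I0 OR I3 = T OR F = T
net1 = I2 XNOR I4 = T XNOR F = F
net2 = I1 NAND I5 = T NAND T = F
net3 = net0 NAND net1 = T NAND F = T
net4 = net0 NAND net1 = T NAND F = T
net6 = net4 OR net1 OR I5 = T OR F OR T = T
net8 = net2 NOR net3 = F NOR T = F
net10 = net8 NOR net3 = F NOR T = F

net0 = T  net6 = T  net10 = F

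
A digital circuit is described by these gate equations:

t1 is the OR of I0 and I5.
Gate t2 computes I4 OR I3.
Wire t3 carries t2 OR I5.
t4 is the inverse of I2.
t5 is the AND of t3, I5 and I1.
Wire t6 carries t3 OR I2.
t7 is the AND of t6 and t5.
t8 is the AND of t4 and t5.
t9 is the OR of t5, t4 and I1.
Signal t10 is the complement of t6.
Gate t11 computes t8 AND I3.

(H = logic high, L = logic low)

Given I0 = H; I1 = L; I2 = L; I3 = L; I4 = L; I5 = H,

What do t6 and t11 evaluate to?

t2 = I4 OR I3 = L OR L = L
t3 = t2 OR I5 = L OR H = H
t4 = NOT I2 = NOT L = H
t5 = t3 AND I5 AND I1 = H AND H AND L = L
t6 = t3 OR I2 = H OR L = H
t8 = t4 AND t5 = H AND L = L
t11 = t8 AND I3 = L AND L = L

t6 = H; t11 = L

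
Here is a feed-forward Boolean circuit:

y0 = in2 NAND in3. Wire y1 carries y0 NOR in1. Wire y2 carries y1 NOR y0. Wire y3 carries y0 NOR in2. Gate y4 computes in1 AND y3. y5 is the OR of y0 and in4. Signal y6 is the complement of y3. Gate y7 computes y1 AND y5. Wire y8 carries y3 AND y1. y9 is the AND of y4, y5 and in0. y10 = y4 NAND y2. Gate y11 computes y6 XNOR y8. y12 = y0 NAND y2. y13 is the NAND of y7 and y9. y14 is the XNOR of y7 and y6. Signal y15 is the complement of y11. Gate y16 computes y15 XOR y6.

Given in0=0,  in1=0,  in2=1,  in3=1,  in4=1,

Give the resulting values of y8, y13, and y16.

y8 = 0, y13 = 1, y16 = 0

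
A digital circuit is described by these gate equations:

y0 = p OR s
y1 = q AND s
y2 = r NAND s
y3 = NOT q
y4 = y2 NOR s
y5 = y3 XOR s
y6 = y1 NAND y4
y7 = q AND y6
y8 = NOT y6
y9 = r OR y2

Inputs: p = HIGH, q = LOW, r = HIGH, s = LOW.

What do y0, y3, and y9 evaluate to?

y0 = HIGH, y3 = HIGH, y9 = HIGH

y0 = p OR s = HIGH OR LOW = HIGH
y2 = r NAND s = HIGH NAND LOW = HIGH
y3 = NOT q = NOT LOW = HIGH
y9 = r OR y2 = HIGH OR HIGH = HIGH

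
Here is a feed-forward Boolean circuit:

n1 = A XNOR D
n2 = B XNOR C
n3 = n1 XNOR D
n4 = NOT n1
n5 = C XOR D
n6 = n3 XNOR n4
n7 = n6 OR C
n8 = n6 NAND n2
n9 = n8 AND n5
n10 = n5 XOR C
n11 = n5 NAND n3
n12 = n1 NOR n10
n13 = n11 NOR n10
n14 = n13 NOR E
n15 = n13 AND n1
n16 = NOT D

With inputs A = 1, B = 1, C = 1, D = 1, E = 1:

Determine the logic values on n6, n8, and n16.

n1 = A XNOR D = 1 XNOR 1 = 1
n2 = B XNOR C = 1 XNOR 1 = 1
n3 = n1 XNOR D = 1 XNOR 1 = 1
n4 = NOT n1 = NOT 1 = 0
n6 = n3 XNOR n4 = 1 XNOR 0 = 0
n8 = n6 NAND n2 = 0 NAND 1 = 1
n16 = NOT D = NOT 1 = 0

n6 = 0; n8 = 1; n16 = 0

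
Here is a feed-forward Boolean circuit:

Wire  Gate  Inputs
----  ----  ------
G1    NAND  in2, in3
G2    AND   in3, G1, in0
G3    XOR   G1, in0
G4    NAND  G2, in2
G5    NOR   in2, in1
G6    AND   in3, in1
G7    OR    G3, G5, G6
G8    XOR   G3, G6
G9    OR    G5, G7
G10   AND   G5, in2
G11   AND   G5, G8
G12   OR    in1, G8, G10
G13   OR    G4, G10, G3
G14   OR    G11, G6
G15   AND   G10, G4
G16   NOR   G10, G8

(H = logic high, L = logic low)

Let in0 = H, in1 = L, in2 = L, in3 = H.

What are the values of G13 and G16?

G13 = H, G16 = H

G1 = in2 NAND in3 = L NAND H = H
G2 = in3 AND G1 AND in0 = H AND H AND H = H
G3 = G1 XOR in0 = H XOR H = L
G4 = G2 NAND in2 = H NAND L = H
G5 = in2 NOR in1 = L NOR L = H
G6 = in3 AND in1 = H AND L = L
G8 = G3 XOR G6 = L XOR L = L
G10 = G5 AND in2 = H AND L = L
G13 = G4 OR G10 OR G3 = H OR L OR L = H
G16 = G10 NOR G8 = L NOR L = H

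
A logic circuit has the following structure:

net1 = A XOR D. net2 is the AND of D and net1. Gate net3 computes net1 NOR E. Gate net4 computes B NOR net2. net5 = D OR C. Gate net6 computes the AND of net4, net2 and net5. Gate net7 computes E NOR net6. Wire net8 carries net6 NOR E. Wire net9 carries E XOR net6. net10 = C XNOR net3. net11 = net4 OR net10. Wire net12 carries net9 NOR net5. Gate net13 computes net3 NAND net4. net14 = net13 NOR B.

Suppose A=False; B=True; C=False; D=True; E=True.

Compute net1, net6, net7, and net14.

net1 = True, net6 = False, net7 = False, net14 = False

net1 = A XOR D = False XOR True = True
net2 = D AND net1 = True AND True = True
net3 = net1 NOR E = True NOR True = False
net4 = B NOR net2 = True NOR True = False
net5 = D OR C = True OR False = True
net6 = net4 AND net2 AND net5 = False AND True AND True = False
net7 = E NOR net6 = True NOR False = False
net13 = net3 NAND net4 = False NAND False = True
net14 = net13 NOR B = True NOR True = False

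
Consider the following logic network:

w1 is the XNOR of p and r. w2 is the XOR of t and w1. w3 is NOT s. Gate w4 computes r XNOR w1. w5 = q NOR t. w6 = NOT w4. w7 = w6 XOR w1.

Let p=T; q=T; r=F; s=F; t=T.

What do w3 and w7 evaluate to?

w1 = p XNOR r = T XNOR F = F
w3 = NOT s = NOT F = T
w4 = r XNOR w1 = F XNOR F = T
w6 = NOT w4 = NOT T = F
w7 = w6 XOR w1 = F XOR F = F

w3 = T; w7 = F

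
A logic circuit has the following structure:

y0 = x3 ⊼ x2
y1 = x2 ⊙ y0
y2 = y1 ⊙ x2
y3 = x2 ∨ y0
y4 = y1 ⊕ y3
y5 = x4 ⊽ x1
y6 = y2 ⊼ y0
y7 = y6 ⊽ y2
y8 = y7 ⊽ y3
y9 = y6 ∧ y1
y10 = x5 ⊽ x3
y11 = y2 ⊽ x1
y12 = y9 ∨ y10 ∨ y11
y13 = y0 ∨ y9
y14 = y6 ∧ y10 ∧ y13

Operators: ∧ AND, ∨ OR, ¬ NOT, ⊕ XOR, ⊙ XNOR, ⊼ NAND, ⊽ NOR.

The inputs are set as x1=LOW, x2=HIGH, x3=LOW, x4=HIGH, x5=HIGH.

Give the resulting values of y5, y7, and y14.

y5 = LOW, y7 = LOW, y14 = LOW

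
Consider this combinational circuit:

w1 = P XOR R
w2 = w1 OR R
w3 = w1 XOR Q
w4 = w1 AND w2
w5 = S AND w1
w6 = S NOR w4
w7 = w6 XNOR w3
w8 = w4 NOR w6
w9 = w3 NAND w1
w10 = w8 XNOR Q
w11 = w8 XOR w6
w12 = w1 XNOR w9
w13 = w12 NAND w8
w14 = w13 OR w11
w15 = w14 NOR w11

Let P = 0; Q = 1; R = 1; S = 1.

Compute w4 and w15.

w4 = 1, w15 = 0

w1 = P XOR R = 0 XOR 1 = 1
w2 = w1 OR R = 1 OR 1 = 1
w3 = w1 XOR Q = 1 XOR 1 = 0
w4 = w1 AND w2 = 1 AND 1 = 1
w6 = S NOR w4 = 1 NOR 1 = 0
w8 = w4 NOR w6 = 1 NOR 0 = 0
w9 = w3 NAND w1 = 0 NAND 1 = 1
w11 = w8 XOR w6 = 0 XOR 0 = 0
w12 = w1 XNOR w9 = 1 XNOR 1 = 1
w13 = w12 NAND w8 = 1 NAND 0 = 1
w14 = w13 OR w11 = 1 OR 0 = 1
w15 = w14 NOR w11 = 1 NOR 0 = 0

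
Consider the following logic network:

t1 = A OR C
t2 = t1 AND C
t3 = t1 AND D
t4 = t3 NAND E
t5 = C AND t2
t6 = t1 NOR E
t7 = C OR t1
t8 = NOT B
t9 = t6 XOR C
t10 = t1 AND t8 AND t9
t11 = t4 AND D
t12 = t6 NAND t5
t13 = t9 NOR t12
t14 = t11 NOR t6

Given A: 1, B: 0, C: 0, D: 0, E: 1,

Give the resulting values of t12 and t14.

t12 = 1; t14 = 1

t1 = A OR C = 1 OR 0 = 1
t2 = t1 AND C = 1 AND 0 = 0
t3 = t1 AND D = 1 AND 0 = 0
t4 = t3 NAND E = 0 NAND 1 = 1
t5 = C AND t2 = 0 AND 0 = 0
t6 = t1 NOR E = 1 NOR 1 = 0
t11 = t4 AND D = 1 AND 0 = 0
t12 = t6 NAND t5 = 0 NAND 0 = 1
t14 = t11 NOR t6 = 0 NOR 0 = 1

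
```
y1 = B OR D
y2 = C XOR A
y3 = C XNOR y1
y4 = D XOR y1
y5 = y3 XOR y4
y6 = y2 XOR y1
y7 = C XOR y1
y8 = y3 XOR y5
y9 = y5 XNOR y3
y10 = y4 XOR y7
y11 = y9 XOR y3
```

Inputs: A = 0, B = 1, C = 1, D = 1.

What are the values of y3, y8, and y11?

y3 = 1, y8 = 0, y11 = 0

y1 = B OR D = 1 OR 1 = 1
y3 = C XNOR y1 = 1 XNOR 1 = 1
y4 = D XOR y1 = 1 XOR 1 = 0
y5 = y3 XOR y4 = 1 XOR 0 = 1
y8 = y3 XOR y5 = 1 XOR 1 = 0
y9 = y5 XNOR y3 = 1 XNOR 1 = 1
y11 = y9 XOR y3 = 1 XOR 1 = 0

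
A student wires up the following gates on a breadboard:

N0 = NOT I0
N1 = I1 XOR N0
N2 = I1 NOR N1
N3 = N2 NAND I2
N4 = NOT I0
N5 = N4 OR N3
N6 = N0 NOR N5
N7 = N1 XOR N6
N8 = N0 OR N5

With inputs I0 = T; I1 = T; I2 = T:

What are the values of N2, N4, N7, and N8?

N0 = NOT I0 = NOT T = F
N1 = I1 XOR N0 = T XOR F = T
N2 = I1 NOR N1 = T NOR T = F
N3 = N2 NAND I2 = F NAND T = T
N4 = NOT I0 = NOT T = F
N5 = N4 OR N3 = F OR T = T
N6 = N0 NOR N5 = F NOR T = F
N7 = N1 XOR N6 = T XOR F = T
N8 = N0 OR N5 = F OR T = T

N2 = F; N4 = F; N7 = T; N8 = T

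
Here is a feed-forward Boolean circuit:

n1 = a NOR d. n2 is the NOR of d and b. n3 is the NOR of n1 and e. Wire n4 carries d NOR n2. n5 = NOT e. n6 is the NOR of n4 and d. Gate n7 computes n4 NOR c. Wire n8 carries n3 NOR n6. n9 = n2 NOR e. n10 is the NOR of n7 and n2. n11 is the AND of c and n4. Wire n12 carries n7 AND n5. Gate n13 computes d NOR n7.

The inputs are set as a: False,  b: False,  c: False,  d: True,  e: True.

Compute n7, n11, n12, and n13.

n2 = d NOR b = True NOR False = False
n4 = d NOR n2 = True NOR False = False
n5 = NOT e = NOT True = False
n7 = n4 NOR c = False NOR False = True
n11 = c AND n4 = False AND False = False
n12 = n7 AND n5 = True AND False = False
n13 = d NOR n7 = True NOR True = False

n7 = True  n11 = False  n12 = False  n13 = False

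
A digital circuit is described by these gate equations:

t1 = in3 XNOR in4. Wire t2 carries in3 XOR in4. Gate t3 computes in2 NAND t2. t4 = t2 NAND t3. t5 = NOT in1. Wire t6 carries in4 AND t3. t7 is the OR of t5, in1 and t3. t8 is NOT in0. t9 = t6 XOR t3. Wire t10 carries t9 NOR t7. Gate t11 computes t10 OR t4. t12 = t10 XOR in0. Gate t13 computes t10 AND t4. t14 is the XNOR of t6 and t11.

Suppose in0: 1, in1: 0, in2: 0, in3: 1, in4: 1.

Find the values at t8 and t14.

t8 = 0, t14 = 1

t2 = in3 XOR in4 = 1 XOR 1 = 0
t3 = in2 NAND t2 = 0 NAND 0 = 1
t4 = t2 NAND t3 = 0 NAND 1 = 1
t5 = NOT in1 = NOT 0 = 1
t6 = in4 AND t3 = 1 AND 1 = 1
t7 = t5 OR in1 OR t3 = 1 OR 0 OR 1 = 1
t8 = NOT in0 = NOT 1 = 0
t9 = t6 XOR t3 = 1 XOR 1 = 0
t10 = t9 NOR t7 = 0 NOR 1 = 0
t11 = t10 OR t4 = 0 OR 1 = 1
t14 = t6 XNOR t11 = 1 XNOR 1 = 1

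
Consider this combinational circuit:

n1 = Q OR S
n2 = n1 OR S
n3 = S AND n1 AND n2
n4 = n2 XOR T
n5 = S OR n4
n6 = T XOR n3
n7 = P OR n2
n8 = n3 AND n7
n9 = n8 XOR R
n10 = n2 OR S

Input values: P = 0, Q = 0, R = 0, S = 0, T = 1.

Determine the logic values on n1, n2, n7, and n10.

n1 = 0; n2 = 0; n7 = 0; n10 = 0

n1 = Q OR S = 0 OR 0 = 0
n2 = n1 OR S = 0 OR 0 = 0
n7 = P OR n2 = 0 OR 0 = 0
n10 = n2 OR S = 0 OR 0 = 0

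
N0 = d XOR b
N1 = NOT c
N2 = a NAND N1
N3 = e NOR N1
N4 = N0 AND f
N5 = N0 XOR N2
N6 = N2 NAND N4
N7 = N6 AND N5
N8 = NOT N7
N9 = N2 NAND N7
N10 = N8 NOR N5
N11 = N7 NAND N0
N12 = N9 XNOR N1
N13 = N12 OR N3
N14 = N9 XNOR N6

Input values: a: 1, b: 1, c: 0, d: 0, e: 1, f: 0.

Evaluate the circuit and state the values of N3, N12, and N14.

N0 = d XOR b = 0 XOR 1 = 1
N1 = NOT c = NOT 0 = 1
N2 = a NAND N1 = 1 NAND 1 = 0
N3 = e NOR N1 = 1 NOR 1 = 0
N4 = N0 AND f = 1 AND 0 = 0
N5 = N0 XOR N2 = 1 XOR 0 = 1
N6 = N2 NAND N4 = 0 NAND 0 = 1
N7 = N6 AND N5 = 1 AND 1 = 1
N9 = N2 NAND N7 = 0 NAND 1 = 1
N12 = N9 XNOR N1 = 1 XNOR 1 = 1
N14 = N9 XNOR N6 = 1 XNOR 1 = 1

N3 = 0  N12 = 1  N14 = 1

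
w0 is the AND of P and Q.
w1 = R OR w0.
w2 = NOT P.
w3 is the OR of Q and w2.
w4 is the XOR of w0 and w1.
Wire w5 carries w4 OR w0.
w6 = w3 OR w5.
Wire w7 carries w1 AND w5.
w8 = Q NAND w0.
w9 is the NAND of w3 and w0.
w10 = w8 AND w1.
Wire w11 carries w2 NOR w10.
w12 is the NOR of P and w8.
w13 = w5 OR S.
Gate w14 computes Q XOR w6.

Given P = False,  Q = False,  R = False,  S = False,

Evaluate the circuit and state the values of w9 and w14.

w9 = True  w14 = True

w0 = P AND Q = False AND False = False
w1 = R OR w0 = False OR False = False
w2 = NOT P = NOT False = True
w3 = Q OR w2 = False OR True = True
w4 = w0 XOR w1 = False XOR False = False
w5 = w4 OR w0 = False OR False = False
w6 = w3 OR w5 = True OR False = True
w9 = w3 NAND w0 = True NAND False = True
w14 = Q XOR w6 = False XOR True = True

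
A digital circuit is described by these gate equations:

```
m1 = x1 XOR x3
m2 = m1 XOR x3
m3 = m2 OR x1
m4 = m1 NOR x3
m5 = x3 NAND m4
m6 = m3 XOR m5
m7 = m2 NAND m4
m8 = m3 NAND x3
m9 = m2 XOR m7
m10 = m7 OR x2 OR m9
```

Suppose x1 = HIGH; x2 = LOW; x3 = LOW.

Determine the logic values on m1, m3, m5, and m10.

m1 = HIGH, m3 = HIGH, m5 = HIGH, m10 = HIGH

m1 = x1 XOR x3 = HIGH XOR LOW = HIGH
m2 = m1 XOR x3 = HIGH XOR LOW = HIGH
m3 = m2 OR x1 = HIGH OR HIGH = HIGH
m4 = m1 NOR x3 = HIGH NOR LOW = LOW
m5 = x3 NAND m4 = LOW NAND LOW = HIGH
m7 = m2 NAND m4 = HIGH NAND LOW = HIGH
m9 = m2 XOR m7 = HIGH XOR HIGH = LOW
m10 = m7 OR x2 OR m9 = HIGH OR LOW OR LOW = HIGH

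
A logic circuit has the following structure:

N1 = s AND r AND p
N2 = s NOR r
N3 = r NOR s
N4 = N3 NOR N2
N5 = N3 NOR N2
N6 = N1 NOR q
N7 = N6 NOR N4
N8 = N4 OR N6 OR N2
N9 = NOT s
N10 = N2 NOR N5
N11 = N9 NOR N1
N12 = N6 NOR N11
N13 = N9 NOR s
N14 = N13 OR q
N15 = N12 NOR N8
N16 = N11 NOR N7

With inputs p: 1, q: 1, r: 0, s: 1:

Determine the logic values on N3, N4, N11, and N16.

N1 = s AND r AND p = 1 AND 0 AND 1 = 0
N2 = s NOR r = 1 NOR 0 = 0
N3 = r NOR s = 0 NOR 1 = 0
N4 = N3 NOR N2 = 0 NOR 0 = 1
N6 = N1 NOR q = 0 NOR 1 = 0
N7 = N6 NOR N4 = 0 NOR 1 = 0
N9 = NOT s = NOT 1 = 0
N11 = N9 NOR N1 = 0 NOR 0 = 1
N16 = N11 NOR N7 = 1 NOR 0 = 0

N3 = 0  N4 = 1  N11 = 1  N16 = 0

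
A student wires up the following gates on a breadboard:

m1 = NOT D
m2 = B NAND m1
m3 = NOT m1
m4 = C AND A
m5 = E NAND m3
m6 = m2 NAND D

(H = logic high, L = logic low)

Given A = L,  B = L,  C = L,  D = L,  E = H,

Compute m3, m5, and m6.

m3 = L  m5 = H  m6 = H

m1 = NOT D = NOT L = H
m2 = B NAND m1 = L NAND H = H
m3 = NOT m1 = NOT H = L
m5 = E NAND m3 = H NAND L = H
m6 = m2 NAND D = H NAND L = H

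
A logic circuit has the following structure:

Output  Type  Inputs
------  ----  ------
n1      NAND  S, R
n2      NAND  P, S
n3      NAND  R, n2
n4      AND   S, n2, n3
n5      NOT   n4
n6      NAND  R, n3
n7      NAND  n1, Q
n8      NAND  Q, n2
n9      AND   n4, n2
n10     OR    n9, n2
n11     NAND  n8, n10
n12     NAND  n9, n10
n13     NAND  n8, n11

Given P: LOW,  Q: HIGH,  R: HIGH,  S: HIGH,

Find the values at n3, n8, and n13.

n3 = LOW; n8 = LOW; n13 = HIGH

n2 = P NAND S = LOW NAND HIGH = HIGH
n3 = R NAND n2 = HIGH NAND HIGH = LOW
n4 = S AND n2 AND n3 = HIGH AND HIGH AND LOW = LOW
n8 = Q NAND n2 = HIGH NAND HIGH = LOW
n9 = n4 AND n2 = LOW AND HIGH = LOW
n10 = n9 OR n2 = LOW OR HIGH = HIGH
n11 = n8 NAND n10 = LOW NAND HIGH = HIGH
n13 = n8 NAND n11 = LOW NAND HIGH = HIGH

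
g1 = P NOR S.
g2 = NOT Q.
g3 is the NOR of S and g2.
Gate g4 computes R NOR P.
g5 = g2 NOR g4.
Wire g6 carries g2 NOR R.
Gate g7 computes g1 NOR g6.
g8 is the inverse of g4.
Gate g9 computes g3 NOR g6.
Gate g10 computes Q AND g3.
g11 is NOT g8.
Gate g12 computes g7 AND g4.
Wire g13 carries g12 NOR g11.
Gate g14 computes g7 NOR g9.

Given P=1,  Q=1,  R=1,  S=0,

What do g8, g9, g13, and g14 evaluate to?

g8 = 1, g9 = 0, g13 = 1, g14 = 0

g1 = P NOR S = 1 NOR 0 = 0
g2 = NOT Q = NOT 1 = 0
g3 = S NOR g2 = 0 NOR 0 = 1
g4 = R NOR P = 1 NOR 1 = 0
g6 = g2 NOR R = 0 NOR 1 = 0
g7 = g1 NOR g6 = 0 NOR 0 = 1
g8 = NOT g4 = NOT 0 = 1
g9 = g3 NOR g6 = 1 NOR 0 = 0
g11 = NOT g8 = NOT 1 = 0
g12 = g7 AND g4 = 1 AND 0 = 0
g13 = g12 NOR g11 = 0 NOR 0 = 1
g14 = g7 NOR g9 = 1 NOR 0 = 0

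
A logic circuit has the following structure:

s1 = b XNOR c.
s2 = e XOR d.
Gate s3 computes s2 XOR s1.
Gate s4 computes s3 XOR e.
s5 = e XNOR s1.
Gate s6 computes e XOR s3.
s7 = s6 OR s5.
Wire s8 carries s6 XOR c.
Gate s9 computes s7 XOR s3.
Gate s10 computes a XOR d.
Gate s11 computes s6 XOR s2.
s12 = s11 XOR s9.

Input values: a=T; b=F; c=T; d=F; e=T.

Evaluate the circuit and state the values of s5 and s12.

s5 = F, s12 = F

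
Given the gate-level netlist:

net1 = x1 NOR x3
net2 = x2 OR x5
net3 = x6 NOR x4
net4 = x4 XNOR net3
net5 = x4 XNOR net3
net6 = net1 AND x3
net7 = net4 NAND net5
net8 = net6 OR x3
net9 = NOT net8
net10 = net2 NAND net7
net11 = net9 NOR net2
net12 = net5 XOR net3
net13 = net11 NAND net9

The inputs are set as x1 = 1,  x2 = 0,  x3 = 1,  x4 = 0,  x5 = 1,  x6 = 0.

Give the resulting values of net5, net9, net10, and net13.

net1 = x1 NOR x3 = 1 NOR 1 = 0
net2 = x2 OR x5 = 0 OR 1 = 1
net3 = x6 NOR x4 = 0 NOR 0 = 1
net4 = x4 XNOR net3 = 0 XNOR 1 = 0
net5 = x4 XNOR net3 = 0 XNOR 1 = 0
net6 = net1 AND x3 = 0 AND 1 = 0
net7 = net4 NAND net5 = 0 NAND 0 = 1
net8 = net6 OR x3 = 0 OR 1 = 1
net9 = NOT net8 = NOT 1 = 0
net10 = net2 NAND net7 = 1 NAND 1 = 0
net11 = net9 NOR net2 = 0 NOR 1 = 0
net13 = net11 NAND net9 = 0 NAND 0 = 1

net5 = 0  net9 = 0  net10 = 0  net13 = 1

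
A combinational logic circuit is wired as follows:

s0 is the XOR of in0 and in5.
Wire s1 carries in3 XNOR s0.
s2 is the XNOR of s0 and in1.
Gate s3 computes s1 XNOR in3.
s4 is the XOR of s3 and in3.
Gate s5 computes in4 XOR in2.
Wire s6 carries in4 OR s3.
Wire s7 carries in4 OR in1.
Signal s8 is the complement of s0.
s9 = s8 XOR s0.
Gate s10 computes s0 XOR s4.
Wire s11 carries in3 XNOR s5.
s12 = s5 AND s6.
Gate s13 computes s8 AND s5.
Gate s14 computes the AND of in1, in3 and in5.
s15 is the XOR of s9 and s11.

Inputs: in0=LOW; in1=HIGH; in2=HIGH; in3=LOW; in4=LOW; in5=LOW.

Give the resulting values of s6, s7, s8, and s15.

s0 = in0 XOR in5 = LOW XOR LOW = LOW
s1 = in3 XNOR s0 = LOW XNOR LOW = HIGH
s3 = s1 XNOR in3 = HIGH XNOR LOW = LOW
s5 = in4 XOR in2 = LOW XOR HIGH = HIGH
s6 = in4 OR s3 = LOW OR LOW = LOW
s7 = in4 OR in1 = LOW OR HIGH = HIGH
s8 = NOT s0 = NOT LOW = HIGH
s9 = s8 XOR s0 = HIGH XOR LOW = HIGH
s11 = in3 XNOR s5 = LOW XNOR HIGH = LOW
s15 = s9 XOR s11 = HIGH XOR LOW = HIGH

s6 = LOW  s7 = HIGH  s8 = HIGH  s15 = HIGH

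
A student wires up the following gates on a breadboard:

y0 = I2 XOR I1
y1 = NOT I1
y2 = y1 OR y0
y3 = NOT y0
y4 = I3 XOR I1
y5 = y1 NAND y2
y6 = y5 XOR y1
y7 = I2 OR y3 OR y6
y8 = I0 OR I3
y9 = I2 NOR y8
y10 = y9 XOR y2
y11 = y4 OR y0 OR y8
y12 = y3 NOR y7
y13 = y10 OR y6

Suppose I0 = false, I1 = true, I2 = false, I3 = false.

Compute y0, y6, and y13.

y0 = true  y6 = true  y13 = true

y0 = I2 XOR I1 = false XOR true = true
y1 = NOT I1 = NOT true = false
y2 = y1 OR y0 = false OR true = true
y5 = y1 NAND y2 = false NAND true = true
y6 = y5 XOR y1 = true XOR false = true
y8 = I0 OR I3 = false OR false = false
y9 = I2 NOR y8 = false NOR false = true
y10 = y9 XOR y2 = true XOR true = false
y13 = y10 OR y6 = false OR true = true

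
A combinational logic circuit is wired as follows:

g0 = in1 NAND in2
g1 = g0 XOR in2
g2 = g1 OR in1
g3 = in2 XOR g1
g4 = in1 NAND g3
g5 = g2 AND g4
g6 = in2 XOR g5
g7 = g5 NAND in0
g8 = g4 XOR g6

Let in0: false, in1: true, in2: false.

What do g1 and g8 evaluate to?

g1 = true, g8 = false

g0 = in1 NAND in2 = true NAND false = true
g1 = g0 XOR in2 = true XOR false = true
g2 = g1 OR in1 = true OR true = true
g3 = in2 XOR g1 = false XOR true = true
g4 = in1 NAND g3 = true NAND true = false
g5 = g2 AND g4 = true AND false = false
g6 = in2 XOR g5 = false XOR false = false
g8 = g4 XOR g6 = false XOR false = false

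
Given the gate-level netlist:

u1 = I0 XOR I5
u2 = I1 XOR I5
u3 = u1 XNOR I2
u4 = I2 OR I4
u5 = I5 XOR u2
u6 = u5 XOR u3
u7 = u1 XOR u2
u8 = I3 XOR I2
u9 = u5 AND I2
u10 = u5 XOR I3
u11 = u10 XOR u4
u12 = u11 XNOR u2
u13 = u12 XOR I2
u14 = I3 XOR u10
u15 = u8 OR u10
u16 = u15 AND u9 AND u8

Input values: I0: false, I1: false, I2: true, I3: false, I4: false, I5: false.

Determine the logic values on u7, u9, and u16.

u1 = I0 XOR I5 = false XOR false = false
u2 = I1 XOR I5 = false XOR false = false
u5 = I5 XOR u2 = false XOR false = false
u7 = u1 XOR u2 = false XOR false = false
u8 = I3 XOR I2 = false XOR true = true
u9 = u5 AND I2 = false AND true = false
u10 = u5 XOR I3 = false XOR false = false
u15 = u8 OR u10 = true OR false = true
u16 = u15 AND u9 AND u8 = true AND false AND true = false

u7 = false, u9 = false, u16 = false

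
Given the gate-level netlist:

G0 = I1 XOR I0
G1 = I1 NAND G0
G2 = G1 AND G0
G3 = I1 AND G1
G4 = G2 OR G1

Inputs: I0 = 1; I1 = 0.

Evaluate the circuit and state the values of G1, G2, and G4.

G1 = 1; G2 = 1; G4 = 1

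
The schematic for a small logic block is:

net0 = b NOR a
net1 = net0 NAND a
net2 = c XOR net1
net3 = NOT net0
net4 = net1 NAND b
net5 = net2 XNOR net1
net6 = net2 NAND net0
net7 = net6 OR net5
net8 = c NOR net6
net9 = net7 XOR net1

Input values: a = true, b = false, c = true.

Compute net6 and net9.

net6 = true  net9 = false

net0 = b NOR a = false NOR true = false
net1 = net0 NAND a = false NAND true = true
net2 = c XOR net1 = true XOR true = false
net5 = net2 XNOR net1 = false XNOR true = false
net6 = net2 NAND net0 = false NAND false = true
net7 = net6 OR net5 = true OR false = true
net9 = net7 XOR net1 = true XOR true = false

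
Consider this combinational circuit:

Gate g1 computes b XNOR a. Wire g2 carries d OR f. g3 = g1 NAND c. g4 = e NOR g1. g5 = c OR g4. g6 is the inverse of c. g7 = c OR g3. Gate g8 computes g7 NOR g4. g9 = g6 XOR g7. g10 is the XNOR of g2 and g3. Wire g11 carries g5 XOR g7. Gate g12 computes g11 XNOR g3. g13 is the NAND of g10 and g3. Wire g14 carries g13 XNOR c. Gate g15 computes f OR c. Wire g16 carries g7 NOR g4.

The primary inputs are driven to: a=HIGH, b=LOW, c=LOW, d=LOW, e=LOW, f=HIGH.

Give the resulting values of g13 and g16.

g13 = LOW, g16 = LOW

g1 = b XNOR a = LOW XNOR HIGH = LOW
g2 = d OR f = LOW OR HIGH = HIGH
g3 = g1 NAND c = LOW NAND LOW = HIGH
g4 = e NOR g1 = LOW NOR LOW = HIGH
g7 = c OR g3 = LOW OR HIGH = HIGH
g10 = g2 XNOR g3 = HIGH XNOR HIGH = HIGH
g13 = g10 NAND g3 = HIGH NAND HIGH = LOW
g16 = g7 NOR g4 = HIGH NOR HIGH = LOW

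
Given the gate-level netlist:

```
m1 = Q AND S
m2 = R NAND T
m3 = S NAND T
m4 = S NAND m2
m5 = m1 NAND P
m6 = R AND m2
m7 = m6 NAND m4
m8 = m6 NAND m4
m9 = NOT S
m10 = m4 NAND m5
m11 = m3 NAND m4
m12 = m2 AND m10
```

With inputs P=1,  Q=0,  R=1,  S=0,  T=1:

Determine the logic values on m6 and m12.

m1 = Q AND S = 0 AND 0 = 0
m2 = R NAND T = 1 NAND 1 = 0
m4 = S NAND m2 = 0 NAND 0 = 1
m5 = m1 NAND P = 0 NAND 1 = 1
m6 = R AND m2 = 1 AND 0 = 0
m10 = m4 NAND m5 = 1 NAND 1 = 0
m12 = m2 AND m10 = 0 AND 0 = 0

m6 = 0; m12 = 0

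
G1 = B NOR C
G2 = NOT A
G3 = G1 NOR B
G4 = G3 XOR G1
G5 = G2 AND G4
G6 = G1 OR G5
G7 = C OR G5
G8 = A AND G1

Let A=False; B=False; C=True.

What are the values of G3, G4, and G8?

G1 = B NOR C = False NOR True = False
G3 = G1 NOR B = False NOR False = True
G4 = G3 XOR G1 = True XOR False = True
G8 = A AND G1 = False AND False = False

G3 = True, G4 = True, G8 = False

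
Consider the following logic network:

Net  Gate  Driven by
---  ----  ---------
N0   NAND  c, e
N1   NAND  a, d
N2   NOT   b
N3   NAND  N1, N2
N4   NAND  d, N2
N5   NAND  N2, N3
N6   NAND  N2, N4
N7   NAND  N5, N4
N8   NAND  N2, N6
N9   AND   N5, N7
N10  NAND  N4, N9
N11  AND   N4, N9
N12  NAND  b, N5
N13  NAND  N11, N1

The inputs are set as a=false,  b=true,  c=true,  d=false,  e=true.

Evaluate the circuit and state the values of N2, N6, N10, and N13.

N2 = false, N6 = true, N10 = true, N13 = true

N1 = a NAND d = false NAND false = true
N2 = NOT b = NOT true = false
N3 = N1 NAND N2 = true NAND false = true
N4 = d NAND N2 = false NAND false = true
N5 = N2 NAND N3 = false NAND true = true
N6 = N2 NAND N4 = false NAND true = true
N7 = N5 NAND N4 = true NAND true = false
N9 = N5 AND N7 = true AND false = false
N10 = N4 NAND N9 = true NAND false = true
N11 = N4 AND N9 = true AND false = false
N13 = N11 NAND N1 = false NAND true = true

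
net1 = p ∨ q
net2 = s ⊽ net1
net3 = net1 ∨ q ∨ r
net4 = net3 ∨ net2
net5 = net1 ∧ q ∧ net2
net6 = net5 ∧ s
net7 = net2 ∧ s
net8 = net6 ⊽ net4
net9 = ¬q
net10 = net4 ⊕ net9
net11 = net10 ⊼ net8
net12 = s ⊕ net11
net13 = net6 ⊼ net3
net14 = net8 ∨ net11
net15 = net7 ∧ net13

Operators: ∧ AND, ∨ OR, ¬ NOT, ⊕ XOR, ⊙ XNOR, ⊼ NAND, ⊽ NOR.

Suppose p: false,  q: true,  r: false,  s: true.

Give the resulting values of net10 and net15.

net1 = p OR q = false OR true = true
net2 = s NOR net1 = true NOR true = false
net3 = net1 OR q OR r = true OR true OR false = true
net4 = net3 OR net2 = true OR false = true
net5 = net1 AND q AND net2 = true AND true AND false = false
net6 = net5 AND s = false AND true = false
net7 = net2 AND s = false AND true = false
net9 = NOT q = NOT true = false
net10 = net4 XOR net9 = true XOR false = true
net13 = net6 NAND net3 = false NAND true = true
net15 = net7 AND net13 = false AND true = false

net10 = true  net15 = false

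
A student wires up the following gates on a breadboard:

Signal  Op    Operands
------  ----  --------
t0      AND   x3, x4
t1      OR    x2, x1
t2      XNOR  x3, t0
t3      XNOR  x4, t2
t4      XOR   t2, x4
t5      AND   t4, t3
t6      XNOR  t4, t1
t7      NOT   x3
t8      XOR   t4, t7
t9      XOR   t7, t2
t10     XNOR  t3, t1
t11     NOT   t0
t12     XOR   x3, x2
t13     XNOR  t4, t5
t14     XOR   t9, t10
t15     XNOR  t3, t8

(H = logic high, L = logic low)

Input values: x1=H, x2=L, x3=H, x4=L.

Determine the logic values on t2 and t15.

t2 = L, t15 = L

t0 = x3 AND x4 = H AND L = L
t2 = x3 XNOR t0 = H XNOR L = L
t3 = x4 XNOR t2 = L XNOR L = H
t4 = t2 XOR x4 = L XOR L = L
t7 = NOT x3 = NOT H = L
t8 = t4 XOR t7 = L XOR L = L
t15 = t3 XNOR t8 = H XNOR L = L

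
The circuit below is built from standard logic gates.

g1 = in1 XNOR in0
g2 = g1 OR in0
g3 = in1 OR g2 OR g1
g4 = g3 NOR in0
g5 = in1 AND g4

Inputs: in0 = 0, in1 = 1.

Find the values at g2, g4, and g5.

g2 = 0  g4 = 0  g5 = 0

g1 = in1 XNOR in0 = 1 XNOR 0 = 0
g2 = g1 OR in0 = 0 OR 0 = 0
g3 = in1 OR g2 OR g1 = 1 OR 0 OR 0 = 1
g4 = g3 NOR in0 = 1 NOR 0 = 0
g5 = in1 AND g4 = 1 AND 0 = 0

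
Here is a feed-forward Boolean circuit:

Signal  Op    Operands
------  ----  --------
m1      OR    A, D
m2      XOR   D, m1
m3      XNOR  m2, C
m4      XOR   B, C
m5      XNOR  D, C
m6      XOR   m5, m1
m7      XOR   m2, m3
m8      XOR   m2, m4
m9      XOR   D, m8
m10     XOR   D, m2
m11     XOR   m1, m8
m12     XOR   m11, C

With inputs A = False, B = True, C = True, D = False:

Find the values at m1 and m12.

m1 = False, m12 = True

m1 = A OR D = False OR False = False
m2 = D XOR m1 = False XOR False = False
m4 = B XOR C = True XOR True = False
m8 = m2 XOR m4 = False XOR False = False
m11 = m1 XOR m8 = False XOR False = False
m12 = m11 XOR C = False XOR True = True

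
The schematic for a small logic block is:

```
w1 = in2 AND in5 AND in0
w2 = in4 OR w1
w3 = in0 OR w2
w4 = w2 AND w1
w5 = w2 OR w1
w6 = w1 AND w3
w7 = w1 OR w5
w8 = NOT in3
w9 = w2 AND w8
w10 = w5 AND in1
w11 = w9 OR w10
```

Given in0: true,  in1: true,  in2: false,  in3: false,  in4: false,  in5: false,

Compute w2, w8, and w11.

w2 = false; w8 = true; w11 = false

w1 = in2 AND in5 AND in0 = false AND false AND true = false
w2 = in4 OR w1 = false OR false = false
w5 = w2 OR w1 = false OR false = false
w8 = NOT in3 = NOT false = true
w9 = w2 AND w8 = false AND true = false
w10 = w5 AND in1 = false AND true = false
w11 = w9 OR w10 = false OR false = false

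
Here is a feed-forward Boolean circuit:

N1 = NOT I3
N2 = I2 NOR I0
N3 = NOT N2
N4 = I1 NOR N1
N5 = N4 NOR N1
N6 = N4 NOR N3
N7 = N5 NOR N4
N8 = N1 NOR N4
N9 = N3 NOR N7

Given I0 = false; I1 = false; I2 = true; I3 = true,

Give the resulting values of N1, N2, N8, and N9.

N1 = NOT I3 = NOT true = false
N2 = I2 NOR I0 = true NOR false = false
N3 = NOT N2 = NOT false = true
N4 = I1 NOR N1 = false NOR false = true
N5 = N4 NOR N1 = true NOR false = false
N7 = N5 NOR N4 = false NOR true = false
N8 = N1 NOR N4 = false NOR true = false
N9 = N3 NOR N7 = true NOR false = false

N1 = false, N2 = false, N8 = false, N9 = false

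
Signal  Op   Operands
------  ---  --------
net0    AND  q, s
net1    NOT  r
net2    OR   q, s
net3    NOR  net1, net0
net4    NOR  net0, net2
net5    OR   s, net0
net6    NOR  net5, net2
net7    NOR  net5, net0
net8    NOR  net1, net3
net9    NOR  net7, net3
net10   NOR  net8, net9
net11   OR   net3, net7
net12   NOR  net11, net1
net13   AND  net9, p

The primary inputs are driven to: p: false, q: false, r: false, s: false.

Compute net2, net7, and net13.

net0 = q AND s = false AND false = false
net1 = NOT r = NOT false = true
net2 = q OR s = false OR false = false
net3 = net1 NOR net0 = true NOR false = false
net5 = s OR net0 = false OR false = false
net7 = net5 NOR net0 = false NOR false = true
net9 = net7 NOR net3 = true NOR false = false
net13 = net9 AND p = false AND false = false

net2 = false  net7 = true  net13 = false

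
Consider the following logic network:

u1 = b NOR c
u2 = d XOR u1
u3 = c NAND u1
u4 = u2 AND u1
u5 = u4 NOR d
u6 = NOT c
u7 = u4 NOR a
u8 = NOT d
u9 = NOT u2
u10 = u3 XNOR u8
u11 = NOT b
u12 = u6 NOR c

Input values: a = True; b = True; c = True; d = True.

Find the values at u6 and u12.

u6 = NOT c = NOT True = False
u12 = u6 NOR c = False NOR True = False

u6 = False, u12 = False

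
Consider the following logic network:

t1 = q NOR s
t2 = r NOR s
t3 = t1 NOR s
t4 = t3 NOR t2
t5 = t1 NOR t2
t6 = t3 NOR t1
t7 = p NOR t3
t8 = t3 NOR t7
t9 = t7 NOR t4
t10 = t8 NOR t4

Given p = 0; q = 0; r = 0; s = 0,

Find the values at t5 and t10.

t1 = q NOR s = 0 NOR 0 = 1
t2 = r NOR s = 0 NOR 0 = 1
t3 = t1 NOR s = 1 NOR 0 = 0
t4 = t3 NOR t2 = 0 NOR 1 = 0
t5 = t1 NOR t2 = 1 NOR 1 = 0
t7 = p NOR t3 = 0 NOR 0 = 1
t8 = t3 NOR t7 = 0 NOR 1 = 0
t10 = t8 NOR t4 = 0 NOR 0 = 1

t5 = 0  t10 = 1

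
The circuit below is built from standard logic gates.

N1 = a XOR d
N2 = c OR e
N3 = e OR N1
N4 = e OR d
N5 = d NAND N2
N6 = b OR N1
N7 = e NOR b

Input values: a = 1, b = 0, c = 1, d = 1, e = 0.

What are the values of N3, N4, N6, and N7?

N1 = a XOR d = 1 XOR 1 = 0
N3 = e OR N1 = 0 OR 0 = 0
N4 = e OR d = 0 OR 1 = 1
N6 = b OR N1 = 0 OR 0 = 0
N7 = e NOR b = 0 NOR 0 = 1

N3 = 0, N4 = 1, N6 = 0, N7 = 1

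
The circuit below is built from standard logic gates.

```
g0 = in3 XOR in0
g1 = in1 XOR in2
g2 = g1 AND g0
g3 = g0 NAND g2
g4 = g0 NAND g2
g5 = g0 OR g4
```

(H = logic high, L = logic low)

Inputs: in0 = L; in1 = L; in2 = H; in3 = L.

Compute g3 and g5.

g3 = H, g5 = H

g0 = in3 XOR in0 = L XOR L = L
g1 = in1 XOR in2 = L XOR H = H
g2 = g1 AND g0 = H AND L = L
g3 = g0 NAND g2 = L NAND L = H
g4 = g0 NAND g2 = L NAND L = H
g5 = g0 OR g4 = L OR H = H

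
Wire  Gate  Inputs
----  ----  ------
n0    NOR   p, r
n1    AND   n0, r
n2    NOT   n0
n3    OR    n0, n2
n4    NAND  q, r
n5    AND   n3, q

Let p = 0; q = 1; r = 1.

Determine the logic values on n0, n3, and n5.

n0 = 0, n3 = 1, n5 = 1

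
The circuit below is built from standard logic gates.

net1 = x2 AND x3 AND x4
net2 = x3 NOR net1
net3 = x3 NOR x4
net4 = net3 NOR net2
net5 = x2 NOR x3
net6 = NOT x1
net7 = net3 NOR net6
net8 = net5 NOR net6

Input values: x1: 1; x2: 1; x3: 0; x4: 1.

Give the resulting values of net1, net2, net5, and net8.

net1 = 0, net2 = 1, net5 = 0, net8 = 1

net1 = x2 AND x3 AND x4 = 1 AND 0 AND 1 = 0
net2 = x3 NOR net1 = 0 NOR 0 = 1
net5 = x2 NOR x3 = 1 NOR 0 = 0
net6 = NOT x1 = NOT 1 = 0
net8 = net5 NOR net6 = 0 NOR 0 = 1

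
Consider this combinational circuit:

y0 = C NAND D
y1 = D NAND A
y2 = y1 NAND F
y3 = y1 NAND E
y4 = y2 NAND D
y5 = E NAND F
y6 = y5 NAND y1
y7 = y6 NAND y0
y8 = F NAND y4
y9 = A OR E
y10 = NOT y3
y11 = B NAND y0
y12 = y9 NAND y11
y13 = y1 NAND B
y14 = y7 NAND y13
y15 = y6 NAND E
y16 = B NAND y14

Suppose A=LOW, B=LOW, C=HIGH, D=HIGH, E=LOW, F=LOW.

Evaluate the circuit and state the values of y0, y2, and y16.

y0 = LOW, y2 = HIGH, y16 = HIGH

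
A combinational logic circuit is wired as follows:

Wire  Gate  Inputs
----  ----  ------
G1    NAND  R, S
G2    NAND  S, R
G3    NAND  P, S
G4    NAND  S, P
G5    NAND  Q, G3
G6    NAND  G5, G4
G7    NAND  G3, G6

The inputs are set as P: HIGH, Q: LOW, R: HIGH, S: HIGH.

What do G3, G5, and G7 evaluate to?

G3 = P NAND S = HIGH NAND HIGH = LOW
G4 = S NAND P = HIGH NAND HIGH = LOW
G5 = Q NAND G3 = LOW NAND LOW = HIGH
G6 = G5 NAND G4 = HIGH NAND LOW = HIGH
G7 = G3 NAND G6 = LOW NAND HIGH = HIGH

G3 = LOW, G5 = HIGH, G7 = HIGH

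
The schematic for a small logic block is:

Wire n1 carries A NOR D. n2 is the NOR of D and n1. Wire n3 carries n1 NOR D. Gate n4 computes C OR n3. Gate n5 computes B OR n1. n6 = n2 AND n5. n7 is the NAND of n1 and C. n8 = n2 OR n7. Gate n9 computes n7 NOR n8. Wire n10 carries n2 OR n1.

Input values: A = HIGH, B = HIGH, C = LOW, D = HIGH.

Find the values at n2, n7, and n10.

n2 = LOW, n7 = HIGH, n10 = LOW

n1 = A NOR D = HIGH NOR HIGH = LOW
n2 = D NOR n1 = HIGH NOR LOW = LOW
n7 = n1 NAND C = LOW NAND LOW = HIGH
n10 = n2 OR n1 = LOW OR LOW = LOW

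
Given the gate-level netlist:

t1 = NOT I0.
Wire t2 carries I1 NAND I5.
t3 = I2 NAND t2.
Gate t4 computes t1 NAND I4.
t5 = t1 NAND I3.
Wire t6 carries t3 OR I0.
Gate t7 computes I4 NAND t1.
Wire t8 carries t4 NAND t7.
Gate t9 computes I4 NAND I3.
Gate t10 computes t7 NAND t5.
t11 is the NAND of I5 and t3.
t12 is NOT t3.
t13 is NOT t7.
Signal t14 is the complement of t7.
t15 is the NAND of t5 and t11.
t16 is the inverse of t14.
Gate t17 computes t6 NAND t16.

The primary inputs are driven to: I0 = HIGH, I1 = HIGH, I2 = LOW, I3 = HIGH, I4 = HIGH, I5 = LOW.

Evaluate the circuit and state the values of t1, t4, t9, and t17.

t1 = LOW, t4 = HIGH, t9 = LOW, t17 = LOW

t1 = NOT I0 = NOT HIGH = LOW
t2 = I1 NAND I5 = HIGH NAND LOW = HIGH
t3 = I2 NAND t2 = LOW NAND HIGH = HIGH
t4 = t1 NAND I4 = LOW NAND HIGH = HIGH
t6 = t3 OR I0 = HIGH OR HIGH = HIGH
t7 = I4 NAND t1 = HIGH NAND LOW = HIGH
t9 = I4 NAND I3 = HIGH NAND HIGH = LOW
t14 = NOT t7 = NOT HIGH = LOW
t16 = NOT t14 = NOT LOW = HIGH
t17 = t6 NAND t16 = HIGH NAND HIGH = LOW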